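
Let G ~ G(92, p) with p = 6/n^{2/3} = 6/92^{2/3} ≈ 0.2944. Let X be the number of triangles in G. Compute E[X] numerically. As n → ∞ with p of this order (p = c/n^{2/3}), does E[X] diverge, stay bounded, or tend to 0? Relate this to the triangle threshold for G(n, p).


Number of potential triangles: C(92, 3) = 125580.
Each occurs with probability p³ ≈ (0.2944)³ ≈ 2.551985e-02.
By linearity: E[X] = C(92, 3)·p³ ≈ 125580 · 2.551985e-02 ≈ 3204.7826.
Since α = 2/3 < 1, p = c/n^{2/3} ≫ 1/n is above the triangle threshold p ~ 1/n. Asymptotically E[X] ~ (c³/6)·n^{3(1−α)} = (6³/6)·n^{1} → ∞; triangles are abundant w.h.p.

E[X] ≈ 3204.7826; in regime p = Θ(1/n^{2/3}) E[X] diverges (above the triangle threshold p ~ 1/n).


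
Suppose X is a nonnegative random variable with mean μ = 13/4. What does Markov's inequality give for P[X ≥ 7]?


μ = E[X] = 13/4, a = 7.
Markov: P[X ≥ 7] ≤ μ/a = (13/4)/7 = 13/28.
Numerically: ≈ 0.46429.
(Since a = 7 > μ = 3.25000, the bound 13/28 is < 1 and informative.)

P[X ≥ 7] ≤ 13/28 ≈ 0.46429.


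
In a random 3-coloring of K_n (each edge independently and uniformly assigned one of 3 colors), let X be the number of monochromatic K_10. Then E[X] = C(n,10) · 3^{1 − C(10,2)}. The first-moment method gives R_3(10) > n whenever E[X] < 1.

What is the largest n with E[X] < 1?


We need C(n, 10) · 3^{1 − 45} < 1, i.e. C(n, 10) < 3^{45 − 1} = 984770902183611232881.
Check values of n near the boundary:
  n = 572: C(572, 10) = 954640815642161682606; 954640815642161682606 < 984770902183611232881? YES
  n = 573: C(573, 10) = 971597135635805762226; 971597135635805762226 < 984770902183611232881? YES
  n = 574: C(574, 10) = 988824035203816502691; 988824035203816502691 < 984770902183611232881? NO
  n = 575: C(575, 10) = 1006325345561406175305; 1006325345561406175305 < 984770902183611232881? NO
  n = 576: C(576, 10) = 1024104945306307344480; 1024104945306307344480 < 984770902183611232881? NO
The largest n with C(n, 10) < 984770902183611232881 is n = 573 (where E[X] = 35985079097622435638/36472996377170786403 ≈ 0.98662). Hence R_3(10) > 573, i.e. R_3(10) ≥ 574.

Largest n = 573; hence R_3(10) > 573.


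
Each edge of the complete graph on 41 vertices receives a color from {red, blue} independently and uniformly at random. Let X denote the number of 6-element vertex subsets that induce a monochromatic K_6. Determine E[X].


Let X = Σ_S X_S over the C(41, 6) = 4496388 subsets S of size 6, where X_S = 1 if the K_6 on S is monochromatic.
For a fixed S, the K_6 on S has C(6, 2) = 15 edges. P[all 15 edges red] = (1/2)^15, and likewise for blue, so P[monochromatic] = 2·(1/2)^15 = 2^{1 − 15} = 1/16384.
By linearity: E[X] = C(41, 6) · 2^{1 − 15} = 4496388 · 1/16384 = 1124097/4096.
Numerically: E[X] ≈ 274.438.

E[X] = C(41,6)·2^(1−C(6,2)) = 1124097/4096 ≈ 274.438.


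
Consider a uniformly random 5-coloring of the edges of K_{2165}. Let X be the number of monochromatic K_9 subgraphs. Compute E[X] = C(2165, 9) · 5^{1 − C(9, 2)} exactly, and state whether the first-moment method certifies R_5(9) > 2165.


E[X] = C(2165, 9) · 5^{1 − 36} = 2832220612024886803272630 · 5^{−35} = 2832220612024886803272630/2910383045673370361328125.
As a reduced fraction: E[X] = 566444122404977360654526/582076609134674072265625 ≈ 0.9731436.
Is E[X] < 1? YES.
Since E[X] < 1, there exists a 5-coloring of K_{2165} with no monochromatic K_9; hence R_5(9) > 2165.

E[X] = 566444122404977360654526/582076609134674072265625 ≈ 0.9731436; E[X] < 1, so R_5(9) > 2165.


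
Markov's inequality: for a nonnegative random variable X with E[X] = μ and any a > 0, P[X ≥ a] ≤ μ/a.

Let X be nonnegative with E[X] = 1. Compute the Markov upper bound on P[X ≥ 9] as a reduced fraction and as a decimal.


μ = E[X] = 1, a = 9.
Markov: P[X ≥ 9] ≤ μ/a = (1)/9 = 1/9.
Numerically: ≈ 0.1111.
(Since a = 9 > μ = 1.0000, the bound 1/9 is < 1 and informative.)

P[X ≥ 9] ≤ 1/9 ≈ 0.1111.


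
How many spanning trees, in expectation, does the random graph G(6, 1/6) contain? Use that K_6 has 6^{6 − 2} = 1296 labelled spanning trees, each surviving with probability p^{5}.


K_6 has 6^{6 − 2} = 1296 labelled spanning trees.
For each such spanning tree H, let X_H = 1 if all 5 edges of H are present in G. Then P[X_H = 1] = p^{5} = (1/6)^{5} = 1/7776.
By linearity of expectation: E[X] = Σ_H E[X_H] = 1296 · p^{5} = 1296 · 1/7776 = 1/6.
Numerically: E[X] ≈ 0.167.

E[X] = 1296 · (1/6)^{5} = 1/6 ≈ 0.167.


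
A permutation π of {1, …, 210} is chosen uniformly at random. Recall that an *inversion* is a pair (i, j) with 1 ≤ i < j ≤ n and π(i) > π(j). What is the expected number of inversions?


Write X = Σ X_I over the C(210, 2) = 21945 pairs i < j, with X_I the indicator of one inversion.
There are 21945 indicators.
For each fixed pair i < j, the values π(i) and π(j) are two distinct elements of {1, …, 210} in uniformly random order; by symmetry P[π(i) > π(j)] = 1/2.
By linearity: E[X] = 21945 · (1/2) = C(210, 2) · (1/2) = 21945/2 = 21945/2 ≈ 10972.500000.

E[X] = 21945/2 = 10972.500000.


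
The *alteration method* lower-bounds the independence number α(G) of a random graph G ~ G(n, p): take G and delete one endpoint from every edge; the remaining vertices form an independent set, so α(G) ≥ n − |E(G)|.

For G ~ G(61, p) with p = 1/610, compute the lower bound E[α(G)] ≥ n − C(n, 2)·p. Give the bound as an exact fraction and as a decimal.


E[|E(G)|] = C(61, 2)·p = 1830 · (1/610) = 3.
E[α(G)] ≥ n − E[|E(G)|] = 61 − 3 = 58.
Numerically: ≈ 58.0000.
(This is only a lower bound; the true E[α(G)] may be larger.)

E[α(G)] ≥ 58 ≈ 58.0000.


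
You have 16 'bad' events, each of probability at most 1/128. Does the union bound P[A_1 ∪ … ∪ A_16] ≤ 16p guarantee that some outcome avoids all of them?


Union bound: P[∪_{i=1}^{16} A_i] ≤ Σ_i P[A_i] ≤ 16·p = 16·(1/128) = 1/8.
Numerically: 1/8 ≈ 0.1250.
Is 1/8 < 1? YES.
Since P[∪ A_i] ≤ 1/8 < 1, the complement has P[∩ A_i^c] ≥ 1 − 1/8 = 7/8 > 0, so some outcome avoids every A_i.

16·p = 1/8 ≈ 0.1250; existence CERTIFIED by the union bound.


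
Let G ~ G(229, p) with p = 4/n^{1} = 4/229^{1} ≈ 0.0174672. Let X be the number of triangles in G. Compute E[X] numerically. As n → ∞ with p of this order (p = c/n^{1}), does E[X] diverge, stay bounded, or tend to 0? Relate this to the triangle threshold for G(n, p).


Number of potential triangles: C(229, 3) = 1975354.
Each occurs with probability p³ ≈ (0.0174672)³ ≈ 5.32934121e-06.
By linearity: E[X] = C(229, 3)·p³ ≈ 1975354 · 5.32934121e-06 ≈ 10.527335.
Here α = 1, so p = 4/n is exactly at the triangle threshold p ~ 1/n. Asymptotically E[X] → c³/6 = 4³/6 = 32/3 ≈ 10.666667, a bounded constant. In this regime the triangle count is asymptotically Poisson(c³/6).

E[X] ≈ 10.527335; in regime p = Θ(1/n^{1}) E[X] stays bounded (at the triangle threshold p ~ 1/n).


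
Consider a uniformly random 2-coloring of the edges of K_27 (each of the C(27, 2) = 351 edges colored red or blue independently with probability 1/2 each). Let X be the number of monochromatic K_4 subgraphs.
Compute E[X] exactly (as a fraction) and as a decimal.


Let X = Σ_S X_S over the C(27, 4) = 17550 subsets S of size 4, where X_S = 1 if the K_4 on S is monochromatic.
For a fixed S, the K_4 on S has C(4, 2) = 6 edges. P[all 6 edges red] = (1/2)^6, and likewise for blue, so P[monochromatic] = 2·(1/2)^6 = 2^{1 − 6} = 1/32.
By linearity of expectation: E[X] = C(27, 4) · 2^{1 − 6} = 17550 · 1/32 = 8775/16.
Numerically: E[X] ≈ 548.43750.

E[X] = C(27,4)·2^(1−C(4,2)) = 8775/16 ≈ 548.43750.


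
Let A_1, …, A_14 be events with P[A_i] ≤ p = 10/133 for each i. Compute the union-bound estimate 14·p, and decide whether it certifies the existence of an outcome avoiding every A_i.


Union bound: P[∪_{i=1}^{14} A_i] ≤ Σ_i P[A_i] ≤ 14·p = 14·(10/133) = 20/19.
Numerically: 20/19 ≈ 1.053.
Is 20/19 < 1? NO.
Since the bound 20/19 is ≥ 1, the union bound is uninformative here; it does NOT by itself certify existence.

14·p = 20/19 ≈ 1.053; existence NOT certified by the union bound.


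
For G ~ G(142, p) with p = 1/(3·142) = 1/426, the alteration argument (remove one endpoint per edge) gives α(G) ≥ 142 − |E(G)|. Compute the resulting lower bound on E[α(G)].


E[|E(G)|] = C(142, 2)·p = 10011 · (1/426) = 47/2.
E[α(G)] ≥ n − E[|E(G)|] = 142 − 47/2 = 237/2.
Numerically: ≈ 118.500000.
(This is only a lower bound; the true E[α(G)] may be larger.)

E[α(G)] ≥ 237/2 ≈ 118.500000.


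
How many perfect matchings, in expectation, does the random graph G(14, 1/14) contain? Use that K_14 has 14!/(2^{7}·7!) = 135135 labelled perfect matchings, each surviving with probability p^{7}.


K_14 has 14!/(2^{7}·7!) = 135135 labelled perfect matchings.
For each such perfect matching H, let X_H = 1 if all 7 edges of H are present in G. Then P[X_H = 1] = p^{7} = (1/14)^{7} = 1/105413504.
By linearity: E[X] = Σ_H E[X_H] = 135135 · p^{7} = 135135 · 1/105413504 = 19305/15059072.
Numerically: E[X] ≈ 0.001282.

E[X] = 135135 · (1/14)^{7} = 19305/15059072 ≈ 0.001282.


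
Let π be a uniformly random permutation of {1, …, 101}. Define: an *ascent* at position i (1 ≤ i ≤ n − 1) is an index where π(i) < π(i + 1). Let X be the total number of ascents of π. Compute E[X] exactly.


Write X = Σ X_I over i = 1, …, 100, with X_I the indicator of one ascent.
There are 100 indicators.
For each fixed i, the pair (π(i), π(i+1)) is a uniformly random ordered pair of distinct values from {1, …, 101}; by symmetry P[π(i) < π(i+1)] = 1/2.
By linearity: E[X] = 100 · (1/2) = (101 − 1) · (1/2) = 50 ≈ 50.000000.

E[X] = 50 = 50.000000.


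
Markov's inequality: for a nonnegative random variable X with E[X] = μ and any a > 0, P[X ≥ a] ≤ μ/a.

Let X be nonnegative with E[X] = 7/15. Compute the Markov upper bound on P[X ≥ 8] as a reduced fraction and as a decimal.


μ = E[X] = 7/15, a = 8.
Markov: P[X ≥ 8] ≤ μ/a = (7/15)/8 = 7/120.
Numerically: ≈ 0.0583.
(Since a = 8 > μ = 0.4667, the bound 7/120 is < 1 and informative.)

P[X ≥ 8] ≤ 7/120 ≈ 0.0583.


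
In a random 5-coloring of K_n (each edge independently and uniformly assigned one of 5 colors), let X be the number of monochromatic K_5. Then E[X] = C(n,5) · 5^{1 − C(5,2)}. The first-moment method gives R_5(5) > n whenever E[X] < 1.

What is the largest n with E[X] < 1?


We need C(n, 5) · 5^{1 − 10} < 1, i.e. C(n, 5) < 5^{10 − 1} = 1953125.
Check values of n near the boundary:
  n = 46: C(46, 5) = 1370754; 1370754 < 1953125? YES
  n = 47: C(47, 5) = 1533939; 1533939 < 1953125? YES
  n = 48: C(48, 5) = 1712304; 1712304 < 1953125? YES
  n = 49: C(49, 5) = 1906884; 1906884 < 1953125? YES
  n = 50: C(50, 5) = 2118760; 2118760 < 1953125? NO
The largest n with C(n, 5) < 1953125 is n = 49 (where E[X] = 1906884/1953125 ≈ 0.9763). Hence R_5(5) > 49, i.e. R_5(5) ≥ 50.

Largest n = 49; hence R_5(5) > 49.


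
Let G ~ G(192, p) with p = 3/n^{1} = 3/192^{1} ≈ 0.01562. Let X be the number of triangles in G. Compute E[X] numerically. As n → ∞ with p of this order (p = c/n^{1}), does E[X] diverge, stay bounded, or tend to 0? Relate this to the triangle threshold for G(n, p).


Number of potential triangles: C(192, 3) = 1161280.
Each occurs with probability p³ ≈ (0.01562)³ ≈ 3.814697e-06.
By linearity: E[X] = C(192, 3)·p³ ≈ 1161280 · 3.814697e-06 ≈ 4.4299.
Here α = 1, so p = 3/n is exactly at the triangle threshold p ~ 1/n. Asymptotically E[X] → c³/6 = 3³/6 = 9/2 ≈ 4.5000, a bounded constant. In this regime the triangle count is asymptotically Poisson(c³/6).

E[X] ≈ 4.4299; in regime p = Θ(1/n^{1}) E[X] stays bounded (at the triangle threshold p ~ 1/n).


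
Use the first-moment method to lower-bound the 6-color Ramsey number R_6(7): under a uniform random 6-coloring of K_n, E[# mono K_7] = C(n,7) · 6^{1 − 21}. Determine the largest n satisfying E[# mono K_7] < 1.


We need C(n, 7) · 6^{1 − 21} < 1, i.e. C(n, 7) < 6^{21 − 1} = 3656158440062976.
Check values of n near the boundary:
  n = 562: C(562, 7) = 3384017972944752; 3384017972944752 < 3656158440062976? YES
  n = 563: C(563, 7) = 3426622515769596; 3426622515769596 < 3656158440062976? YES
  n = 564: C(564, 7) = 3469685994423792; 3469685994423792 < 3656158440062976? YES
  n = 565: C(565, 7) = 3513212521235560; 3513212521235560 < 3656158440062976? YES
  n = 566: C(566, 7) = 3557206237959440; 3557206237959440 < 3656158440062976? YES
  n = 567: C(567, 7) = 3601671315933933; 3601671315933933 < 3656158440062976? YES
  n = 568: C(568, 7) = 3646611956239704; 3646611956239704 < 3656158440062976? YES
  n = 569: C(569, 7) = 3692032389858348; 3692032389858348 < 3656158440062976? NO
  n = 570: C(570, 7) = 3737936877831720; 3737936877831720 < 3656158440062976? NO
  n = 571: C(571, 7) = 3784329711421830; 3784329711421830 < 3656158440062976? NO
The largest n with C(n, 7) < 3656158440062976 is n = 568 (where E[X] = 16882462760369/16926659444736 ≈ 0.9974). Hence R_6(7) > 568, i.e. R_6(7) ≥ 569.

Largest n = 568; hence R_6(7) > 568.


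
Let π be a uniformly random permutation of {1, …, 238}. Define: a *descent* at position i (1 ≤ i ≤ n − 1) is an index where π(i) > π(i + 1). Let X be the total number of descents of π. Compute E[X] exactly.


Write X = Σ X_I over i = 1, …, 237, with X_I the indicator of one descent.
There are 237 indicators.
For each fixed i, the pair (π(i), π(i+1)) is a uniformly random ordered pair of distinct values from {1, …, 238}; by symmetry P[π(i) > π(i+1)] = 1/2.
By linearity: E[X] = 237 · (1/2) = (238 − 1) · (1/2) = 237/2 ≈ 118.500.

E[X] = 237/2 = 118.500.


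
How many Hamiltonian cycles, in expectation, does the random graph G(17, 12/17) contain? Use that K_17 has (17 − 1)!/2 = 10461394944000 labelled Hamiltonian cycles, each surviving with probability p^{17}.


K_17 has (17 − 1)!/2 = 10461394944000 labelled Hamiltonian cycles.
For each such Hamiltonian cycle H, let X_H = 1 if all 17 edges of H are present in G. Then P[X_H = 1] = p^{17} = (12/17)^{17} = 2218611106740436992/827240261886336764177.
By linearity of expectation: E[X] = Σ_H E[X_H] = 10461394944000 · p^{17} = 10461394944000 · 2218611106740436992/827240261886336764177 = 23209767014756651868459368448000/827240261886336764177.
Numerically: E[X] ≈ 2.8057e+10.

E[X] = 10461394944000 · (12/17)^{17} = 23209767014756651868459368448000/827240261886336764177 ≈ 2.8057e+10.


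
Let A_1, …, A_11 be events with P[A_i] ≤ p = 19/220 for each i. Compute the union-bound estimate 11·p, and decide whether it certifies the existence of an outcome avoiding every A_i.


Union bound: P[∪_{i=1}^{11} A_i] ≤ Σ_i P[A_i] ≤ 11·p = 11·(19/220) = 19/20.
Numerically: 19/20 ≈ 0.950000.
Is 19/20 < 1? YES.
Since P[∪ A_i] ≤ 19/20 < 1, the complement has P[∩ A_i^c] ≥ 1 − 19/20 = 1/20 > 0, so some outcome avoids every A_i.

11·p = 19/20 ≈ 0.950000; existence CERTIFIED by the union bound.


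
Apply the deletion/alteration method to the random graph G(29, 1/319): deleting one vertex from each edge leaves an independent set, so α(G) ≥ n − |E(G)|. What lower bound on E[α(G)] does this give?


E[|E(G)|] = C(29, 2)·p = 406 · (1/319) = 14/11.
E[α(G)] ≥ n − E[|E(G)|] = 29 − 14/11 = 305/11.
Numerically: ≈ 27.7273.
(This is only a lower bound; the true E[α(G)] may be larger.)

E[α(G)] ≥ 305/11 ≈ 27.7273.


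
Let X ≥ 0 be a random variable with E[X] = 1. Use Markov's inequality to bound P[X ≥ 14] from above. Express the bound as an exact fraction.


μ = E[X] = 1, a = 14.
Markov: P[X ≥ 14] ≤ μ/a = (1)/14 = 1/14.
Numerically: ≈ 0.0714.
(Since a = 14 > μ = 1.0000, the bound 1/14 is < 1 and informative.)

P[X ≥ 14] ≤ 1/14 ≈ 0.0714.


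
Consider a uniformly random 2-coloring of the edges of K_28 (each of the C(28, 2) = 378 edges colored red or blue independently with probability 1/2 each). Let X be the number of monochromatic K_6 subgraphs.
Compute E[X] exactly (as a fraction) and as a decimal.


Let X = Σ_S X_S over the C(28, 6) = 376740 subsets S of size 6, where X_S = 1 if the K_6 on S is monochromatic.
For a fixed S, the K_6 on S has C(6, 2) = 15 edges. P[all 15 edges red] = (1/2)^15, and likewise for blue, so P[monochromatic] = 2·(1/2)^15 = 2^{1 − 15} = 1/16384.
By linearity: E[X] = C(28, 6) · 2^{1 − 15} = 376740 · 1/16384 = 94185/4096.
Numerically: E[X] ≈ 22.994.

E[X] = C(28,6)·2^(1−C(6,2)) = 94185/4096 ≈ 22.994.


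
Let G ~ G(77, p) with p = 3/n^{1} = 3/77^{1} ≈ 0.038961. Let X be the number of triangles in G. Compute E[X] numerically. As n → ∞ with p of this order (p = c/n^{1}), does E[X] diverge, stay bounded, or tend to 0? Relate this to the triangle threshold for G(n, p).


Number of potential triangles: C(77, 3) = 73150.
Each occurs with probability p³ ≈ (0.038961)³ ≈ 5.9141398e-05.
By linearity: E[X] = C(77, 3)·p³ ≈ 73150 · 5.9141398e-05 ≈ 4.32619.
Here α = 1, so p = 3/n is exactly at the triangle threshold p ~ 1/n. Asymptotically E[X] → c³/6 = 3³/6 = 9/2 ≈ 4.50000, a bounded constant. In this regime the triangle count is asymptotically Poisson(c³/6).

E[X] ≈ 4.32619; in regime p = Θ(1/n^{1}) E[X] stays bounded (at the triangle threshold p ~ 1/n).


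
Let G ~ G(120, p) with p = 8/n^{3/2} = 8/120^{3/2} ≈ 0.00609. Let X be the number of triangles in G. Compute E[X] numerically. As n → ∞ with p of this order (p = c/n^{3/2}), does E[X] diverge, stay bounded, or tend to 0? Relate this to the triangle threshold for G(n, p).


Number of potential triangles: C(120, 3) = 280840.
Each occurs with probability p³ ≈ (0.00609)³ ≈ 2.25400e-07.
By linearity: E[X] = C(120, 3)·p³ ≈ 280840 · 2.25400e-07 ≈ 0.063.
Since α = 3/2 > 1, p = c/n^{3/2} = o(1/n) is below the triangle threshold p ~ 1/n. Asymptotically E[X] ~ (c³/6)·n^{3(1−α)} = (8³/6)·n^{-1.5} → 0, so by Markov's inequality G has no triangles w.h.p.

E[X] ≈ 0.063; in regime p = Θ(1/n^{3/2}) E[X] tends to 0 (below the triangle threshold p ~ 1/n).


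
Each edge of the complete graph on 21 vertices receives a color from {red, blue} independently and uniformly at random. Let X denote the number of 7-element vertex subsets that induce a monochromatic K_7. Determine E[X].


Let X = Σ_S X_S over the C(21, 7) = 116280 subsets S of size 7, where X_S = 1 if the K_7 on S is monochromatic.
For a fixed S, the K_7 on S has C(7, 2) = 21 edges. P[all 21 edges red] = (1/2)^21, and likewise for blue, so P[monochromatic] = 2·(1/2)^21 = 2^{1 − 21} = 1/1048576.
Summing: E[X] = C(21, 7) · 2^{1 − 21} = 116280 · 1/1048576 = 14535/131072.
Numerically: E[X] ≈ 0.1109.

E[X] = C(21,7)·2^(1−C(7,2)) = 14535/131072 ≈ 0.1109.


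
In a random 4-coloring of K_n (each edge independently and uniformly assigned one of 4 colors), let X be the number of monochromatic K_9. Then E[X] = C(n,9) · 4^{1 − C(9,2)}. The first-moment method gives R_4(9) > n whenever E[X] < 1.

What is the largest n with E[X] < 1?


We need C(n, 9) · 4^{1 − 36} < 1, i.e. C(n, 9) < 4^{36 − 1} = 1180591620717411303424.
Check values of n near the boundary:
  n = 912: C(912, 9) = 1156095740032081475120; 1156095740032081475120 < 1180591620717411303424? YES
  n = 913: C(913, 9) = 1167605542753639808390; 1167605542753639808390 < 1180591620717411303424? YES
  n = 914: C(914, 9) = 1179217089587653905932; 1179217089587653905932 < 1180591620717411303424? YES
  n = 915: C(915, 9) = 1190931166636537885130; 1190931166636537885130 < 1180591620717411303424? NO
The largest n with C(n, 9) < 1180591620717411303424 is n = 914 (where E[X] = 294804272396913476483/295147905179352825856 ≈ 0.9988). Hence R_4(9) > 914, i.e. R_4(9) ≥ 915.

Largest n = 914; hence R_4(9) > 914.


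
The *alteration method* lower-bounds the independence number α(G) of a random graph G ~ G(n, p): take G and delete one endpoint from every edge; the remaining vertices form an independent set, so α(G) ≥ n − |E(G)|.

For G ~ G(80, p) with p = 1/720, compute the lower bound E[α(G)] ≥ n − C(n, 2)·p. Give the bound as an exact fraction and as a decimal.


E[|E(G)|] = C(80, 2)·p = 3160 · (1/720) = 79/18.
E[α(G)] ≥ n − E[|E(G)|] = 80 − 79/18 = 1361/18.
Numerically: ≈ 75.611.
(This is only a lower bound; the true E[α(G)] may be larger.)

E[α(G)] ≥ 1361/18 ≈ 75.611.


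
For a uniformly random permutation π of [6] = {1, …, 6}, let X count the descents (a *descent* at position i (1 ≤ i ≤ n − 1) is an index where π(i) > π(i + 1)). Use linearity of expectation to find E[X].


Write X = Σ X_I over i = 1, …, 5, with X_I the indicator of one descent.
There are 5 indicators.
For each fixed i, the pair (π(i), π(i+1)) is a uniformly random ordered pair of distinct values from {1, …, 6}; by symmetry P[π(i) > π(i+1)] = 1/2.
By linearity: E[X] = 5 · (1/2) = (6 − 1) · (1/2) = 5/2 ≈ 2.5000.

E[X] = 5/2 = 2.5000.


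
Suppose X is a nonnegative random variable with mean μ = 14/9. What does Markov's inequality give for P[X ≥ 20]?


μ = E[X] = 14/9, a = 20.
Markov: P[X ≥ 20] ≤ μ/a = (14/9)/20 = 7/90.
Numerically: ≈ 0.077778.
(Since a = 20 > μ = 1.555556, the bound 7/90 is < 1 and informative.)

P[X ≥ 20] ≤ 7/90 ≈ 0.077778.


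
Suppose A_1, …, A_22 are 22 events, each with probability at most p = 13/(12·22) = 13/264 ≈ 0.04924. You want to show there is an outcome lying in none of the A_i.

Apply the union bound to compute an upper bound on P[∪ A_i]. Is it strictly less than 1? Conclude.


Union bound: P[∪_{i=1}^{22} A_i] ≤ Σ_i P[A_i] ≤ 22·p = 22·(13/264) = 13/12.
Numerically: 13/12 ≈ 1.08333.
Is 13/12 < 1? NO.
Since the bound 13/12 is ≥ 1, the union bound is uninformative here; it does NOT by itself certify existence.

22·p = 13/12 ≈ 1.08333; existence NOT certified by the union bound.


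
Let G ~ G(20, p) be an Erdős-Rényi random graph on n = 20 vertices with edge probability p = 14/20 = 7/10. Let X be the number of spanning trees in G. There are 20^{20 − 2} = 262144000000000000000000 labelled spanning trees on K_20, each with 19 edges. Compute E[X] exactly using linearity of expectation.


K_20 has 20^{20 − 2} = 262144000000000000000000 labelled spanning trees.
For each such spanning tree H, let X_H = 1 if all 19 edges of H are present in G. Then P[X_H = 1] = p^{19} = (7/10)^{19} = 11398895185373143/10000000000000000000.
Summing the indicators: E[X] = Σ_H E[X_H] = 262144000000000000000000 · p^{19} = 262144000000000000000000 · 11398895185373143/10000000000000000000 = 1494075989737228599296/5.
Numerically: E[X] ≈ 2.9882e+20.

E[X] = 262144000000000000000000 · (7/10)^{19} = 1494075989737228599296/5 ≈ 2.9882e+20.


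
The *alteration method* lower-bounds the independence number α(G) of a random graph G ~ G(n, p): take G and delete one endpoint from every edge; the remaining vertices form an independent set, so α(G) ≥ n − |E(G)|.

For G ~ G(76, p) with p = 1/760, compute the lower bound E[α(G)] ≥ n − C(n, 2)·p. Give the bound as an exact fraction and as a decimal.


E[|E(G)|] = C(76, 2)·p = 2850 · (1/760) = 15/4.
E[α(G)] ≥ n − E[|E(G)|] = 76 − 15/4 = 289/4.
Numerically: ≈ 72.2500.
(This is only a lower bound; the true E[α(G)] may be larger.)

E[α(G)] ≥ 289/4 ≈ 72.2500.


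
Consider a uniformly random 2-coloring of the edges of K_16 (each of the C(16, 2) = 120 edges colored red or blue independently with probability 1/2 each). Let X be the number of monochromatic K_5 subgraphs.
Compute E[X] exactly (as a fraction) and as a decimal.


Let X = Σ_S X_S over the C(16, 5) = 4368 subsets S of size 5, where X_S = 1 if the K_5 on S is monochromatic.
For a fixed S, the K_5 on S has C(5, 2) = 10 edges. P[all 10 edges red] = (1/2)^10, and likewise for blue, so P[monochromatic] = 2·(1/2)^10 = 2^{1 − 10} = 1/512.
By linearity: E[X] = C(16, 5) · 2^{1 − 10} = 4368 · 1/512 = 273/32.
Numerically: E[X] ≈ 8.531250.

E[X] = C(16,5)·2^(1−C(5,2)) = 273/32 ≈ 8.531250.


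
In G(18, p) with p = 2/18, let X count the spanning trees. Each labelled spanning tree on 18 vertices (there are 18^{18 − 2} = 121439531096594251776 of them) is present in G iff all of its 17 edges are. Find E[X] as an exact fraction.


K_18 has 18^{18 − 2} = 121439531096594251776 labelled spanning trees.
For each such spanning tree H, let X_H = 1 if all 17 edges of H are present in G. Then P[X_H = 1] = p^{17} = (1/9)^{17} = 1/16677181699666569.
Summing the indicators: E[X] = Σ_H E[X_H] = 121439531096594251776 · p^{17} = 121439531096594251776 · 1/16677181699666569 = 65536/9.
Numerically: E[X] ≈ 7.28e+03.

E[X] = 121439531096594251776 · (1/9)^{17} = 65536/9 ≈ 7.28e+03.


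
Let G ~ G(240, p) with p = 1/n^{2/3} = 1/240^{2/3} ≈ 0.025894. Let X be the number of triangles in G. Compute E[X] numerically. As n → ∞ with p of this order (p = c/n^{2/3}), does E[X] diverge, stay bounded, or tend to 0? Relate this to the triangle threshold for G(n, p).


Number of potential triangles: C(240, 3) = 2275280.
Each occurs with probability p³ ≈ (0.025894)³ ≈ 1.7361111e-05.
By linearity: E[X] = C(240, 3)·p³ ≈ 2275280 · 1.7361111e-05 ≈ 39.50139.
Since α = 2/3 < 1, p = c/n^{2/3} ≫ 1/n is above the triangle threshold p ~ 1/n. Asymptotically E[X] ~ (c³/6)·n^{3(1−α)} = (1³/6)·n^{1} → ∞; triangles are abundant w.h.p.

E[X] ≈ 39.50139; in regime p = Θ(1/n^{2/3}) E[X] diverges (above the triangle threshold p ~ 1/n).


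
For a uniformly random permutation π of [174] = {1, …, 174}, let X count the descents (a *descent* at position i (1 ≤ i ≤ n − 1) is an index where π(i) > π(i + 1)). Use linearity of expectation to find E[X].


Write X = Σ X_I over i = 1, …, 173, with X_I the indicator of one descent.
There are 173 indicators.
For each fixed i, the pair (π(i), π(i+1)) is a uniformly random ordered pair of distinct values from {1, …, 174}; by symmetry P[π(i) > π(i+1)] = 1/2.
By linearity: E[X] = 173 · (1/2) = (174 − 1) · (1/2) = 173/2 ≈ 86.500.

E[X] = 173/2 = 86.500.


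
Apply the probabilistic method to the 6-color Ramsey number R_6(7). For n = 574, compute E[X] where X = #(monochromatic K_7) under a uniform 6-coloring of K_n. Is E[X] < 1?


E[X] = C(574, 7) · 6^{1 − 21} = 3926481655188664 · 6^{−20} = 3926481655188664/3656158440062976.
As a reduced fraction: E[X] = 490810206898583/457019805007872 ≈ 1.07394.
Is E[X] < 1? NO.
Since E[X] ≥ 1, the first-moment bound is inconclusive at n = 574; it does NOT by itself certify R_6(7) > 574.

E[X] = 490810206898583/457019805007872 ≈ 1.07394; E[X] ≥ 1; first-moment method inconclusive here.


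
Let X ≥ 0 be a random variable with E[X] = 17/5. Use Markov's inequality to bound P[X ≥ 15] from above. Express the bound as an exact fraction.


μ = E[X] = 17/5, a = 15.
Markov: P[X ≥ 15] ≤ μ/a = (17/5)/15 = 17/75.
Numerically: ≈ 0.227.
(Since a = 15 > μ = 3.400, the bound 17/75 is < 1 and informative.)

P[X ≥ 15] ≤ 17/75 ≈ 0.227.


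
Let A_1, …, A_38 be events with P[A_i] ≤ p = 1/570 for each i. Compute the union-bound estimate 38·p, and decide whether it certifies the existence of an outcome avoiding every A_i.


Union bound: P[∪_{i=1}^{38} A_i] ≤ Σ_i P[A_i] ≤ 38·p = 38·(1/570) = 1/15.
Numerically: 1/15 ≈ 0.066667.
Is 1/15 < 1? YES.
Since P[∪ A_i] ≤ 1/15 < 1, the complement has P[∩ A_i^c] ≥ 1 − 1/15 = 14/15 > 0, so some outcome avoids every A_i.

38·p = 1/15 ≈ 0.066667; existence CERTIFIED by the union bound.


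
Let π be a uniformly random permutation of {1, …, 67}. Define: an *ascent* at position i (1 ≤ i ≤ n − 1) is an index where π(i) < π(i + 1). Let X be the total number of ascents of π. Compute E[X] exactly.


Write X = Σ X_I over i = 1, …, 66, with X_I the indicator of one ascent.
There are 66 indicators.
For each fixed i, the pair (π(i), π(i+1)) is a uniformly random ordered pair of distinct values from {1, …, 67}; by symmetry P[π(i) < π(i+1)] = 1/2.
By linearity: E[X] = 66 · (1/2) = (67 − 1) · (1/2) = 33 ≈ 33.0000.

E[X] = 33 = 33.0000.


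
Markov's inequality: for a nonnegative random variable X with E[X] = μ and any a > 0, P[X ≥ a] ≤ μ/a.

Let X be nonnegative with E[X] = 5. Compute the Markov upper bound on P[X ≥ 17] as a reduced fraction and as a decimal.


μ = E[X] = 5, a = 17.
Markov: P[X ≥ 17] ≤ μ/a = (5)/17 = 5/17.
Numerically: ≈ 0.2941.
(Since a = 17 > μ = 5.0000, the bound 5/17 is < 1 and informative.)

P[X ≥ 17] ≤ 5/17 ≈ 0.2941.


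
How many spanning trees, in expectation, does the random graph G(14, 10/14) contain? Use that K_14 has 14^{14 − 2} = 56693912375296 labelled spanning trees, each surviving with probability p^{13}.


K_14 has 14^{14 − 2} = 56693912375296 labelled spanning trees.
For each such spanning tree H, let X_H = 1 if all 13 edges of H are present in G. Then P[X_H = 1] = p^{13} = (5/7)^{13} = 1220703125/96889010407.
By linearity of expectation: E[X] = Σ_H E[X_H] = 56693912375296 · p^{13} = 56693912375296 · 1220703125/96889010407 = 5000000000000/7.
Numerically: E[X] ≈ 7.14e+11.

E[X] = 56693912375296 · (5/7)^{13} = 5000000000000/7 ≈ 7.14e+11.


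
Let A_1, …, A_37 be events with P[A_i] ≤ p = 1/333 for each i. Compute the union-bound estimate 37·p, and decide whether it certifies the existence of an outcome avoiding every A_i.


Union bound: P[∪_{i=1}^{37} A_i] ≤ Σ_i P[A_i] ≤ 37·p = 37·(1/333) = 1/9.
Numerically: 1/9 ≈ 0.1111.
Is 1/9 < 1? YES.
Since P[∪ A_i] ≤ 1/9 < 1, the complement has P[∩ A_i^c] ≥ 1 − 1/9 = 8/9 > 0, so some outcome avoids every A_i.

37·p = 1/9 ≈ 0.1111; existence CERTIFIED by the union bound.


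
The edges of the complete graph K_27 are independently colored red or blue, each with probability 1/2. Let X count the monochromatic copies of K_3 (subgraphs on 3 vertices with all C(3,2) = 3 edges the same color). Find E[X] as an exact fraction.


Let X = Σ_S X_S over the C(27, 3) = 2925 subsets S of size 3, where X_S = 1 if the K_3 on S is monochromatic.
For a fixed S, the K_3 on S has C(3, 2) = 3 edges. P[all 3 edges red] = (1/2)^3, and likewise for blue, so P[monochromatic] = 2·(1/2)^3 = 2^{1 − 3} = 1/4.
By linearity: E[X] = C(27, 3) · 2^{1 − 3} = 2925 · 1/4 = 2925/4.
Numerically: E[X] ≈ 731.2500.

E[X] = C(27,3)·2^(1−C(3,2)) = 2925/4 ≈ 731.2500.


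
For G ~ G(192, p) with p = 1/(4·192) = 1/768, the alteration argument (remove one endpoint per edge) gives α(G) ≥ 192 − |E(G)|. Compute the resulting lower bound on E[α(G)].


E[|E(G)|] = C(192, 2)·p = 18336 · (1/768) = 191/8.
E[α(G)] ≥ n − E[|E(G)|] = 192 − 191/8 = 1345/8.
Numerically: ≈ 168.1250.
(This is only a lower bound; the true E[α(G)] may be larger.)

E[α(G)] ≥ 1345/8 ≈ 168.1250.


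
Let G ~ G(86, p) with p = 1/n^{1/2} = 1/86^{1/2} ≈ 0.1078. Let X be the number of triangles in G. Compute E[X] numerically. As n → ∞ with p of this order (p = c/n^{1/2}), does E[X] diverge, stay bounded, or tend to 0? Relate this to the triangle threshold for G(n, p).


Number of potential triangles: C(86, 3) = 102340.
Each occurs with probability p³ ≈ (0.1078)³ ≈ 1.253869e-03.
By linearity: E[X] = C(86, 3)·p³ ≈ 102340 · 1.253869e-03 ≈ 128.3210.
Since α = 1/2 < 1, p = c/n^{1/2} ≫ 1/n is above the triangle threshold p ~ 1/n. Asymptotically E[X] ~ (c³/6)·n^{3(1−α)} = (1³/6)·n^{1.5} → ∞; triangles are abundant w.h.p.

E[X] ≈ 128.3210; in regime p = Θ(1/n^{1/2}) E[X] diverges (above the triangle threshold p ~ 1/n).


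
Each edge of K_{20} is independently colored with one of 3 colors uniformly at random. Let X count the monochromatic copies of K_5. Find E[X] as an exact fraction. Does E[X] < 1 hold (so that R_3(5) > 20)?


E[X] = C(20, 5) · 3^{1 − 10} = 15504 · 3^{−9} = 15504/19683.
As a reduced fraction: E[X] = 5168/6561 ≈ 0.787685.
Is E[X] < 1? YES.
Since E[X] < 1, there exists a 3-coloring of K_{20} with no monochromatic K_5; hence R_3(5) > 20.

E[X] = 5168/6561 ≈ 0.787685; E[X] < 1, so R_3(5) > 20.


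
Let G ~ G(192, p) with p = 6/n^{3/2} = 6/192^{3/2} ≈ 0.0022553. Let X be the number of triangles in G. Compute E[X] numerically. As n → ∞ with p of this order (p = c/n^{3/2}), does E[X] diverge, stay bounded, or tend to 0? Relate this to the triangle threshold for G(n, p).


Number of potential triangles: C(192, 3) = 1161280.
Each occurs with probability p³ ≈ (0.0022553)³ ≈ 1.1470919e-08.
By linearity: E[X] = C(192, 3)·p³ ≈ 1161280 · 1.1470919e-08 ≈ 0.01332.
Since α = 3/2 > 1, p = c/n^{3/2} = o(1/n) is below the triangle threshold p ~ 1/n. Asymptotically E[X] ~ (c³/6)·n^{3(1−α)} = (6³/6)·n^{-1.5} → 0, so by Markov's inequality G has no triangles w.h.p.

E[X] ≈ 0.01332; in regime p = Θ(1/n^{3/2}) E[X] tends to 0 (below the triangle threshold p ~ 1/n).


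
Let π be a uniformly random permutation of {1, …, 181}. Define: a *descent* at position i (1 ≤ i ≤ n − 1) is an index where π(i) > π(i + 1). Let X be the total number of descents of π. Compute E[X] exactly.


Write X = Σ X_I over i = 1, …, 180, with X_I the indicator of one descent.
There are 180 indicators.
For each fixed i, the pair (π(i), π(i+1)) is a uniformly random ordered pair of distinct values from {1, …, 181}; by symmetry P[π(i) > π(i+1)] = 1/2.
By linearity: E[X] = 180 · (1/2) = (181 − 1) · (1/2) = 90 ≈ 90.00000.

E[X] = 90 = 90.00000.


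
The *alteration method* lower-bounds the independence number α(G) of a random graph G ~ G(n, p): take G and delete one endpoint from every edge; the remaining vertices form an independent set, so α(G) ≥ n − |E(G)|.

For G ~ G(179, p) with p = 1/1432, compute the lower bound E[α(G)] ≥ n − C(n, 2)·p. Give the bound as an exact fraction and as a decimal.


E[|E(G)|] = C(179, 2)·p = 15931 · (1/1432) = 89/8.
E[α(G)] ≥ n − E[|E(G)|] = 179 − 89/8 = 1343/8.
Numerically: ≈ 167.875.
(This is only a lower bound; the true E[α(G)] may be larger.)

E[α(G)] ≥ 1343/8 ≈ 167.875.


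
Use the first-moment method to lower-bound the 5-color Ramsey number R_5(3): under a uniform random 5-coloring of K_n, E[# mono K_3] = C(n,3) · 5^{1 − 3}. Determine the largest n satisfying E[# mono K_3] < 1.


We need C(n, 3) · 5^{1 − 3} < 1, i.e. C(n, 3) < 5^{3 − 1} = 25.
Check values of n near the boundary:
  n = 3: C(3, 3) = 1; 1 < 25? YES
  n = 4: C(4, 3) = 4; 4 < 25? YES
  n = 5: C(5, 3) = 10; 10 < 25? YES
  n = 6: C(6, 3) = 20; 20 < 25? YES
  n = 7: C(7, 3) = 35; 35 < 25? NO
  n = 8: C(8, 3) = 56; 56 < 25? NO
The largest n with C(n, 3) < 25 is n = 6 (where E[X] = 4/5 ≈ 0.80000). Hence R_5(3) > 6, i.e. R_5(3) ≥ 7.

Largest n = 6; hence R_5(3) > 6.


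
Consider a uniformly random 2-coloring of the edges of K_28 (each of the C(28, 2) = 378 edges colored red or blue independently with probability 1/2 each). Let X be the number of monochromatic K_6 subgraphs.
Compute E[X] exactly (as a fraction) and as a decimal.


Let X = Σ_S X_S over the C(28, 6) = 376740 subsets S of size 6, where X_S = 1 if the K_6 on S is monochromatic.
For a fixed S, the K_6 on S has C(6, 2) = 15 edges. P[all 15 edges red] = (1/2)^15, and likewise for blue, so P[monochromatic] = 2·(1/2)^15 = 2^{1 − 15} = 1/16384.
By linearity: E[X] = C(28, 6) · 2^{1 − 15} = 376740 · 1/16384 = 94185/4096.
Numerically: E[X] ≈ 22.994.

E[X] = C(28,6)·2^(1−C(6,2)) = 94185/4096 ≈ 22.994.


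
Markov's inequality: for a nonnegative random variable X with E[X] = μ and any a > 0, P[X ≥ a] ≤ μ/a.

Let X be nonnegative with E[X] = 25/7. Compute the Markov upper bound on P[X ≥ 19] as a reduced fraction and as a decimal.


μ = E[X] = 25/7, a = 19.
Markov: P[X ≥ 19] ≤ μ/a = (25/7)/19 = 25/133.
Numerically: ≈ 0.187970.
(Since a = 19 > μ = 3.571429, the bound 25/133 is < 1 and informative.)

P[X ≥ 19] ≤ 25/133 ≈ 0.187970.


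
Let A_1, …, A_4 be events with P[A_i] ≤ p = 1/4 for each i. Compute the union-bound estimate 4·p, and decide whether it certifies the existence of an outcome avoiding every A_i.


Union bound: P[∪_{i=1}^{4} A_i] ≤ Σ_i P[A_i] ≤ 4·p = 4·(1/4) = 1.
Numerically: 1 ≈ 1.000.
Is 1 < 1? NO.
Since the bound 1 is ≥ 1, the union bound is uninformative here; it does NOT by itself certify existence.

4·p = 1 ≈ 1.000; existence NOT certified by the union bound.


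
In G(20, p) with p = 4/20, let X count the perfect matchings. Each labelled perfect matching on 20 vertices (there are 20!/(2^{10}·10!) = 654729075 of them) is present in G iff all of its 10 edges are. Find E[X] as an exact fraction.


K_20 has 20!/(2^{10}·10!) = 654729075 labelled perfect matchings.
For each such perfect matching H, let X_H = 1 if all 10 edges of H are present in G. Then P[X_H = 1] = p^{10} = (1/5)^{10} = 1/9765625.
By linearity: E[X] = Σ_H E[X_H] = 654729075 · p^{10} = 654729075 · 1/9765625 = 26189163/390625.
Numerically: E[X] ≈ 67.044.

E[X] = 654729075 · (1/5)^{10} = 26189163/390625 ≈ 67.044.


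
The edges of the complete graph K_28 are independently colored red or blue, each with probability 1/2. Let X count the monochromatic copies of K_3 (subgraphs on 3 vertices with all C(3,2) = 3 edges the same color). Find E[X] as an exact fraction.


Let X = Σ_S X_S over the C(28, 3) = 3276 subsets S of size 3, where X_S = 1 if the K_3 on S is monochromatic.
For a fixed S, the K_3 on S has C(3, 2) = 3 edges. P[all 3 edges red] = (1/2)^3, and likewise for blue, so P[monochromatic] = 2·(1/2)^3 = 2^{1 − 3} = 1/4.
By linearity: E[X] = C(28, 3) · 2^{1 − 3} = 3276 · 1/4 = 819.
Numerically: E[X] ≈ 819.00000.

E[X] = C(28,3)·2^(1−C(3,2)) = 819 ≈ 819.00000.


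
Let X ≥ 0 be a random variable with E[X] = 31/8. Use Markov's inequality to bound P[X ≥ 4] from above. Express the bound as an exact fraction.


μ = E[X] = 31/8, a = 4.
Markov: P[X ≥ 4] ≤ μ/a = (31/8)/4 = 31/32.
Numerically: ≈ 0.968750.
(Since a = 4 > μ = 3.875000, the bound 31/32 is < 1 and informative.)

P[X ≥ 4] ≤ 31/32 ≈ 0.968750.


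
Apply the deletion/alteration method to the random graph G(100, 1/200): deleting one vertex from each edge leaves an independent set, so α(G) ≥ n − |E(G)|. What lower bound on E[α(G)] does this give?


E[|E(G)|] = C(100, 2)·p = 4950 · (1/200) = 99/4.
E[α(G)] ≥ n − E[|E(G)|] = 100 − 99/4 = 301/4.
Numerically: ≈ 75.2500.
(This is only a lower bound; the true E[α(G)] may be larger.)

E[α(G)] ≥ 301/4 ≈ 75.2500.


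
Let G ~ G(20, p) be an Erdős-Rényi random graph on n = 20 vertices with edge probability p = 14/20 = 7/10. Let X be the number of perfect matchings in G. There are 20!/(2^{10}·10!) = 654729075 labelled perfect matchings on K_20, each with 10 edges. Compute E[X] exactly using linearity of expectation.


K_20 has 20!/(2^{10}·10!) = 654729075 labelled perfect matchings.
For each such perfect matching H, let X_H = 1 if all 10 edges of H are present in G. Then P[X_H = 1] = p^{10} = (7/10)^{10} = 282475249/10000000000.
By linearity: E[X] = Σ_H E[X_H] = 654729075 · p^{10} = 654729075 · 282475249/10000000000 = 7397790339526587/400000000.
Numerically: E[X] ≈ 1.85e+07.

E[X] = 654729075 · (7/10)^{10} = 7397790339526587/400000000 ≈ 1.85e+07.


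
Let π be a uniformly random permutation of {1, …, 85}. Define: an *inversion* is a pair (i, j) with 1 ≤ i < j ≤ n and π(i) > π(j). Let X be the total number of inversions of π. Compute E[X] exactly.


Write X = Σ X_I over the C(85, 2) = 3570 pairs i < j, with X_I the indicator of one inversion.
There are 3570 indicators.
For each fixed pair i < j, the values π(i) and π(j) are two distinct elements of {1, …, 85} in uniformly random order; by symmetry P[π(i) > π(j)] = 1/2.
By linearity: E[X] = 3570 · (1/2) = C(85, 2) · (1/2) = 3570/2 = 1785 ≈ 1785.000.

E[X] = 1785 = 1785.000.


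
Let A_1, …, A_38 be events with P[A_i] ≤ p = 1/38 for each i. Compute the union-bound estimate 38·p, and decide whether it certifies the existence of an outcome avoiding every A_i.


Union bound: P[∪_{i=1}^{38} A_i] ≤ Σ_i P[A_i] ≤ 38·p = 38·(1/38) = 1.
Numerically: 1 ≈ 1.0000000.
Is 1 < 1? NO.
Since the bound 1 is ≥ 1, the union bound is uninformative here; it does NOT by itself certify existence.

38·p = 1 ≈ 1.0000000; existence NOT certified by the union bound.
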